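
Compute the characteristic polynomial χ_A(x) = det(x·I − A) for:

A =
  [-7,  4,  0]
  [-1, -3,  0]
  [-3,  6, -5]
x^3 + 15*x^2 + 75*x + 125

Expanding det(x·I − A) (e.g. by cofactor expansion or by noting that A is similar to its Jordan form J, which has the same characteristic polynomial as A) gives
  χ_A(x) = x^3 + 15*x^2 + 75*x + 125
which factors as (x + 5)^3. The eigenvalues (with algebraic multiplicities) are λ = -5 with multiplicity 3.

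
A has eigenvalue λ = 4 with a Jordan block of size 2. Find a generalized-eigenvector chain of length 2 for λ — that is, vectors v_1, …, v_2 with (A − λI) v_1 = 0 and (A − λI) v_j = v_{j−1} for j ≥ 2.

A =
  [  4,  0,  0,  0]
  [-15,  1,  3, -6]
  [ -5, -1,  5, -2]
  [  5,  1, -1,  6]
A Jordan chain for λ = 4 of length 2:
v_1 = (0, -15, -5, 5)ᵀ
v_2 = (1, 0, 0, 0)ᵀ

Let N = A − (4)·I. We want v_2 with N^2 v_2 = 0 but N^1 v_2 ≠ 0; then v_{j-1} := N · v_j for j = 2, …, 2.

Pick v_2 = (1, 0, 0, 0)ᵀ.
Then v_1 = N · v_2 = (0, -15, -5, 5)ᵀ.

Sanity check: (A − (4)·I) v_1 = (0, 0, 0, 0)ᵀ = 0. ✓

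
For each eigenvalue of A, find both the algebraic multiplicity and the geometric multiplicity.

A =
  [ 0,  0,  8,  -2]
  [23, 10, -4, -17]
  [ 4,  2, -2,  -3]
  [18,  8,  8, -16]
λ = -2: alg = 4, geom = 2

Step 1 — factor the characteristic polynomial to read off the algebraic multiplicities:
  χ_A(x) = (x + 2)^4

Step 2 — compute geometric multiplicities via the rank-nullity identity g(λ) = n − rank(A − λI):
  rank(A − (-2)·I) = 2, so dim ker(A − (-2)·I) = n − 2 = 2

Summary:
  λ = -2: algebraic multiplicity = 4, geometric multiplicity = 2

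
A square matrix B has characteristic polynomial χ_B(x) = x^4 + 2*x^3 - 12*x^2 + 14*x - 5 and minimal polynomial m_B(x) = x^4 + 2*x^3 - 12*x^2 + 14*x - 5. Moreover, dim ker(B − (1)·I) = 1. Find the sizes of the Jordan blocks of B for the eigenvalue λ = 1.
Block sizes for λ = 1: [3]

Step 1 — from the characteristic polynomial, algebraic multiplicity of λ = 1 is 3. From dim ker(B − (1)·I) = 1, there are exactly 1 Jordan blocks for λ = 1.
Step 2 — from the minimal polynomial, the factor (x − 1)^3 tells us the largest block for λ = 1 has size 3.
Step 3 — with total size 3, 1 blocks, and largest block 3, the block sizes (in nonincreasing order) are [3].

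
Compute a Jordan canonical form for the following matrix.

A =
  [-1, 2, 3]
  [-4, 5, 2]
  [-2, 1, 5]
J_3(3)

The characteristic polynomial is
  det(x·I − A) = x^3 - 9*x^2 + 27*x - 27 = (x - 3)^3

Eigenvalues and multiplicities (the geometric multiplicity of λ is n − rank(A − λI), which equals the number of Jordan blocks for λ):
  λ = 3: algebraic multiplicity = 3, geometric multiplicity = 1

Determining the block sizes for each eigenvalue:
  λ = 3: one block (gm = 1), so the single block has size am = 3 → block sizes [3]

Assembling the blocks gives a Jordan form
J =
  [3, 1, 0]
  [0, 3, 1]
  [0, 0, 3]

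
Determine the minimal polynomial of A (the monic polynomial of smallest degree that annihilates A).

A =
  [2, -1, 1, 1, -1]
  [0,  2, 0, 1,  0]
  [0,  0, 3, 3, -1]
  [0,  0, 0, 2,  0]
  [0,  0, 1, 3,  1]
x^3 - 6*x^2 + 12*x - 8

The characteristic polynomial is χ_A(x) = (x - 2)^5, so the eigenvalues are known. The minimal polynomial is
  m_A(x) = Π_λ (x − λ)^{k_λ}
where k_λ is the size of the *largest* Jordan block for λ (equivalently, the smallest k with (A − λI)^k v = 0 for every generalised eigenvector v of λ).

  λ = 2: largest Jordan block has size 3, contributing (x − 2)^3

So m_A(x) = (x - 2)^3 = x^3 - 6*x^2 + 12*x - 8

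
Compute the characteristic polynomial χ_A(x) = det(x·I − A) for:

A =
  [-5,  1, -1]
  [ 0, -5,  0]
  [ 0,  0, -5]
x^3 + 15*x^2 + 75*x + 125

Expanding det(x·I − A) (e.g. by cofactor expansion or by noting that A is similar to its Jordan form J, which has the same characteristic polynomial as A) gives
  χ_A(x) = x^3 + 15*x^2 + 75*x + 125
which factors as (x + 5)^3. The eigenvalues (with algebraic multiplicities) are λ = -5 with multiplicity 3.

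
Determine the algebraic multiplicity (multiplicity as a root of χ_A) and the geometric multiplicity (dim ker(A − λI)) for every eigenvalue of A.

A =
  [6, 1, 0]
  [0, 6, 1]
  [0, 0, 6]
λ = 6: alg = 3, geom = 1

Step 1 — factor the characteristic polynomial to read off the algebraic multiplicities:
  χ_A(x) = (x - 6)^3

Step 2 — compute geometric multiplicities via the rank-nullity identity g(λ) = n − rank(A − λI):
  rank(A − (6)·I) = 2, so dim ker(A − (6)·I) = n − 2 = 1

Summary:
  λ = 6: algebraic multiplicity = 3, geometric multiplicity = 1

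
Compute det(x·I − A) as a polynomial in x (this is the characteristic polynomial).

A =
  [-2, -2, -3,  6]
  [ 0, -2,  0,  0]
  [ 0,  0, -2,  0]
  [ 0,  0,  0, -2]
x^4 + 8*x^3 + 24*x^2 + 32*x + 16

Expanding det(x·I − A) (e.g. by cofactor expansion or by noting that A is similar to its Jordan form J, which has the same characteristic polynomial as A) gives
  χ_A(x) = x^4 + 8*x^3 + 24*x^2 + 32*x + 16
which factors as (x + 2)^4. The eigenvalues (with algebraic multiplicities) are λ = -2 with multiplicity 4.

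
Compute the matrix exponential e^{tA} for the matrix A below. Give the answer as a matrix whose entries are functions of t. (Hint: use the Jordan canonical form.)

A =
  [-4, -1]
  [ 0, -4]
e^{tA} =
  [exp(-4*t), -t*exp(-4*t)]
  [0, exp(-4*t)]

Strategy: write A = P · J · P⁻¹ where J is a Jordan canonical form, so e^{tA} = P · e^{tJ} · P⁻¹, and e^{tJ} can be computed block-by-block.

A has Jordan form
J =
  [-4,  1]
  [ 0, -4]
(up to reordering of blocks).

Per-block formulas:
  For a 2×2 Jordan block J_2(-4): exp(t · J_2(-4)) = e^(-4t)·(I + t·N), where N is the 2×2 nilpotent shift.

After assembling e^{tJ} and conjugating by P, we get:

e^{tA} =
  [exp(-4*t), -t*exp(-4*t)]
  [0, exp(-4*t)]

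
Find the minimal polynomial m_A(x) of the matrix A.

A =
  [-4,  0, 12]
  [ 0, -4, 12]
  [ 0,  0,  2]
x^2 + 2*x - 8

The characteristic polynomial is χ_A(x) = (x - 2)*(x + 4)^2, so the eigenvalues are known. The minimal polynomial is
  m_A(x) = Π_λ (x − λ)^{k_λ}
where k_λ is the size of the *largest* Jordan block for λ (equivalently, the smallest k with (A − λI)^k v = 0 for every generalised eigenvector v of λ).

  λ = -4: largest Jordan block has size 1, contributing (x + 4)
  λ = 2: largest Jordan block has size 1, contributing (x − 2)

So m_A(x) = (x - 2)*(x + 4) = x^2 + 2*x - 8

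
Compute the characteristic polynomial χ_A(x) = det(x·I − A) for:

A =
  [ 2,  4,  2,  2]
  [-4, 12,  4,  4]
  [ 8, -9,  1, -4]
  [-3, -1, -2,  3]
x^4 - 18*x^3 + 121*x^2 - 360*x + 400

Expanding det(x·I − A) (e.g. by cofactor expansion or by noting that A is similar to its Jordan form J, which has the same characteristic polynomial as A) gives
  χ_A(x) = x^4 - 18*x^3 + 121*x^2 - 360*x + 400
which factors as (x - 5)^2*(x - 4)^2. The eigenvalues (with algebraic multiplicities) are λ = 4 with multiplicity 2, λ = 5 with multiplicity 2.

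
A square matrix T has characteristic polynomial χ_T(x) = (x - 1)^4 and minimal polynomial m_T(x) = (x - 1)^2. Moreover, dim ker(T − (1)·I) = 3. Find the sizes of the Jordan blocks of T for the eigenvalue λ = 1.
Block sizes for λ = 1: [2, 1, 1]

Step 1 — from the characteristic polynomial, algebraic multiplicity of λ = 1 is 4. From dim ker(T − (1)·I) = 3, there are exactly 3 Jordan blocks for λ = 1.
Step 2 — from the minimal polynomial, the factor (x − 1)^2 tells us the largest block for λ = 1 has size 2.
Step 3 — with total size 4, 3 blocks, and largest block 2, the block sizes (in nonincreasing order) are [2, 1, 1].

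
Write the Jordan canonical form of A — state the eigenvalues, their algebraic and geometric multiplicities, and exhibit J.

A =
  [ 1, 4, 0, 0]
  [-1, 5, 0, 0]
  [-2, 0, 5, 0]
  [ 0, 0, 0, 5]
J_2(3) ⊕ J_1(5) ⊕ J_1(5)

The characteristic polynomial is
  det(x·I − A) = x^4 - 16*x^3 + 94*x^2 - 240*x + 225 = (x - 5)^2*(x - 3)^2

Eigenvalues and multiplicities (the geometric multiplicity of λ is n − rank(A − λI), which equals the number of Jordan blocks for λ):
  λ = 3: algebraic multiplicity = 2, geometric multiplicity = 1
  λ = 5: algebraic multiplicity = 2, geometric multiplicity = 2

Determining the block sizes for each eigenvalue:
  λ = 3: one block (gm = 1), so the single block has size am = 2 → block sizes [2]
  λ = 5: gm = am = 2, so every block has size 1 → block sizes [1, 1]

Assembling the blocks gives a Jordan form
J =
  [3, 1, 0, 0]
  [0, 3, 0, 0]
  [0, 0, 5, 0]
  [0, 0, 0, 5]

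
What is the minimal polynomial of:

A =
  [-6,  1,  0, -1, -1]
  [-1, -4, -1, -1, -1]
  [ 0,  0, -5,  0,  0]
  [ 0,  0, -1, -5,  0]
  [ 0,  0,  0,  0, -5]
x^2 + 10*x + 25

The characteristic polynomial is χ_A(x) = (x + 5)^5, so the eigenvalues are known. The minimal polynomial is
  m_A(x) = Π_λ (x − λ)^{k_λ}
where k_λ is the size of the *largest* Jordan block for λ (equivalently, the smallest k with (A − λI)^k v = 0 for every generalised eigenvector v of λ).

  λ = -5: largest Jordan block has size 2, contributing (x + 5)^2

So m_A(x) = (x + 5)^2 = x^2 + 10*x + 25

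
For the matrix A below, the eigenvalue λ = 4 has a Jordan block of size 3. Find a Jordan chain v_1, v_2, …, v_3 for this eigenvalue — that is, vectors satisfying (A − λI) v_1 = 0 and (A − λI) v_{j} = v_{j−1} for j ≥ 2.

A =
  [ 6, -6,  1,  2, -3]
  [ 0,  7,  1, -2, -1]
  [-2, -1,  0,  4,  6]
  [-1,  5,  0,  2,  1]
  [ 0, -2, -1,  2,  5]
A Jordan chain for λ = 4 of length 3:
v_1 = (-15, 0, 21, 9, 3)ᵀ
v_2 = (-6, 3, -1, 5, -2)ᵀ
v_3 = (0, 1, 0, 0, 0)ᵀ

Let N = A − (4)·I. We want v_3 with N^3 v_3 = 0 but N^2 v_3 ≠ 0; then v_{j-1} := N · v_j for j = 3, …, 2.

Pick v_3 = (0, 1, 0, 0, 0)ᵀ.
Then v_2 = N · v_3 = (-6, 3, -1, 5, -2)ᵀ.
Then v_1 = N · v_2 = (-15, 0, 21, 9, 3)ᵀ.

Sanity check: (A − (4)·I) v_1 = (0, 0, 0, 0, 0)ᵀ = 0. ✓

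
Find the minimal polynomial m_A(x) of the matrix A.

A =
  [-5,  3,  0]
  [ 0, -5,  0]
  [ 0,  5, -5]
x^2 + 10*x + 25

The characteristic polynomial is χ_A(x) = (x + 5)^3, so the eigenvalues are known. The minimal polynomial is
  m_A(x) = Π_λ (x − λ)^{k_λ}
where k_λ is the size of the *largest* Jordan block for λ (equivalently, the smallest k with (A − λI)^k v = 0 for every generalised eigenvector v of λ).

  λ = -5: largest Jordan block has size 2, contributing (x + 5)^2

So m_A(x) = (x + 5)^2 = x^2 + 10*x + 25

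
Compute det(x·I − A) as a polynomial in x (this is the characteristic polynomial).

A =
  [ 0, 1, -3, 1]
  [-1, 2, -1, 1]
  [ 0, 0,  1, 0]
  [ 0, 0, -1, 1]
x^4 - 4*x^3 + 6*x^2 - 4*x + 1

Expanding det(x·I − A) (e.g. by cofactor expansion or by noting that A is similar to its Jordan form J, which has the same characteristic polynomial as A) gives
  χ_A(x) = x^4 - 4*x^3 + 6*x^2 - 4*x + 1
which factors as (x - 1)^4. The eigenvalues (with algebraic multiplicities) are λ = 1 with multiplicity 4.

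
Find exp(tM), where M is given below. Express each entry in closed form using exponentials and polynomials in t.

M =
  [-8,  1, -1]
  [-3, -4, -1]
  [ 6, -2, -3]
e^{tM} =
  [-3*t*exp(-5*t) + exp(-5*t), t*exp(-5*t), -t*exp(-5*t)]
  [-3*t*exp(-5*t), t*exp(-5*t) + exp(-5*t), -t*exp(-5*t)]
  [6*t*exp(-5*t), -2*t*exp(-5*t), 2*t*exp(-5*t) + exp(-5*t)]

Strategy: write M = P · J · P⁻¹ where J is a Jordan canonical form, so e^{tM} = P · e^{tJ} · P⁻¹, and e^{tJ} can be computed block-by-block.

M has Jordan form
J =
  [-5,  1,  0]
  [ 0, -5,  0]
  [ 0,  0, -5]
(up to reordering of blocks).

Per-block formulas:
  For a 2×2 Jordan block J_2(-5): exp(t · J_2(-5)) = e^(-5t)·(I + t·N), where N is the 2×2 nilpotent shift.
  For a 1×1 block at λ = -5: exp(t · [-5]) = [e^(-5t)].

After assembling e^{tJ} and conjugating by P, we get:

e^{tM} =
  [-3*t*exp(-5*t) + exp(-5*t), t*exp(-5*t), -t*exp(-5*t)]
  [-3*t*exp(-5*t), t*exp(-5*t) + exp(-5*t), -t*exp(-5*t)]
  [6*t*exp(-5*t), -2*t*exp(-5*t), 2*t*exp(-5*t) + exp(-5*t)]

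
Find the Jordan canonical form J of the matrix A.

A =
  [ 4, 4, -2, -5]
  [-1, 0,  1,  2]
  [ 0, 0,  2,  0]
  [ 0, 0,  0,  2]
J_3(2) ⊕ J_1(2)

The characteristic polynomial is
  det(x·I − A) = x^4 - 8*x^3 + 24*x^2 - 32*x + 16 = (x - 2)^4

Eigenvalues and multiplicities (the geometric multiplicity of λ is n − rank(A − λI), which equals the number of Jordan blocks for λ):
  λ = 2: algebraic multiplicity = 4, geometric multiplicity = 2

Determining the block sizes for each eigenvalue:
  λ = 2: with am = 4 and gm = 2, the partition is not yet determined (e.g. several partitions of 4 into 2 parts exist). Let N = A − (2)·I. Computing rank(N^1) = 2, rank(N^2) = 1, rank(N^3) = 0; the number of blocks of size ≥ j is rank(N^{j−1}) − rank(N^j), giving [2, 1, 1]. So we have 1 block(s) of size 3, 1 block(s) of size 1 → block sizes [3, 1]

Assembling the blocks gives a Jordan form
J =
  [2, 1, 0, 0]
  [0, 2, 1, 0]
  [0, 0, 2, 0]
  [0, 0, 0, 2]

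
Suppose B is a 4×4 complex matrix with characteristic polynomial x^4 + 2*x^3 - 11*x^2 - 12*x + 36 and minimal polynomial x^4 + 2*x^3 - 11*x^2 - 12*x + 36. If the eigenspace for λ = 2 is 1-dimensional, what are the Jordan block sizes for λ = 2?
Block sizes for λ = 2: [2]

Step 1 — from the characteristic polynomial, algebraic multiplicity of λ = 2 is 2. From dim ker(B − (2)·I) = 1, there are exactly 1 Jordan blocks for λ = 2.
Step 2 — from the minimal polynomial, the factor (x − 2)^2 tells us the largest block for λ = 2 has size 2.
Step 3 — with total size 2, 1 blocks, and largest block 2, the block sizes (in nonincreasing order) are [2].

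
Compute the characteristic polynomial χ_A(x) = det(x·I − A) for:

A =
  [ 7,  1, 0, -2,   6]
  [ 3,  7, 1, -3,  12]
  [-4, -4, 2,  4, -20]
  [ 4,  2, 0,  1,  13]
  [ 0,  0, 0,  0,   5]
x^5 - 22*x^4 + 193*x^3 - 844*x^2 + 1840*x - 1600

Expanding det(x·I − A) (e.g. by cofactor expansion or by noting that A is similar to its Jordan form J, which has the same characteristic polynomial as A) gives
  χ_A(x) = x^5 - 22*x^4 + 193*x^3 - 844*x^2 + 1840*x - 1600
which factors as (x - 5)^2*(x - 4)^3. The eigenvalues (with algebraic multiplicities) are λ = 4 with multiplicity 3, λ = 5 with multiplicity 2.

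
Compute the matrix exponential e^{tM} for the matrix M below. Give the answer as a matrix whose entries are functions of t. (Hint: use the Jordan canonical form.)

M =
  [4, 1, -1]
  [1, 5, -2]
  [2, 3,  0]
e^{tM} =
  [t*exp(3*t) + exp(3*t), t*exp(3*t), -t*exp(3*t)]
  [-t^2*exp(3*t)/2 + t*exp(3*t), -t^2*exp(3*t)/2 + 2*t*exp(3*t) + exp(3*t), t^2*exp(3*t)/2 - 2*t*exp(3*t)]
  [-t^2*exp(3*t)/2 + 2*t*exp(3*t), -t^2*exp(3*t)/2 + 3*t*exp(3*t), t^2*exp(3*t)/2 - 3*t*exp(3*t) + exp(3*t)]

Strategy: write M = P · J · P⁻¹ where J is a Jordan canonical form, so e^{tM} = P · e^{tJ} · P⁻¹, and e^{tJ} can be computed block-by-block.

M has Jordan form
J =
  [3, 1, 0]
  [0, 3, 1]
  [0, 0, 3]
(up to reordering of blocks).

Per-block formulas:
  For a 3×3 Jordan block J_3(3): exp(t · J_3(3)) = e^(3t)·(I + t·N + (t^2/2)·N^2), where N is the 3×3 nilpotent shift.

After assembling e^{tJ} and conjugating by P, we get:

e^{tM} =
  [t*exp(3*t) + exp(3*t), t*exp(3*t), -t*exp(3*t)]
  [-t^2*exp(3*t)/2 + t*exp(3*t), -t^2*exp(3*t)/2 + 2*t*exp(3*t) + exp(3*t), t^2*exp(3*t)/2 - 2*t*exp(3*t)]
  [-t^2*exp(3*t)/2 + 2*t*exp(3*t), -t^2*exp(3*t)/2 + 3*t*exp(3*t), t^2*exp(3*t)/2 - 3*t*exp(3*t) + exp(3*t)]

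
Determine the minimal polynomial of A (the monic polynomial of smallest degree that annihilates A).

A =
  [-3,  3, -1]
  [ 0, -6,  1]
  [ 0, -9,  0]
x^2 + 6*x + 9

The characteristic polynomial is χ_A(x) = (x + 3)^3, so the eigenvalues are known. The minimal polynomial is
  m_A(x) = Π_λ (x − λ)^{k_λ}
where k_λ is the size of the *largest* Jordan block for λ (equivalently, the smallest k with (A − λI)^k v = 0 for every generalised eigenvector v of λ).

  λ = -3: largest Jordan block has size 2, contributing (x + 3)^2

So m_A(x) = (x + 3)^2 = x^2 + 6*x + 9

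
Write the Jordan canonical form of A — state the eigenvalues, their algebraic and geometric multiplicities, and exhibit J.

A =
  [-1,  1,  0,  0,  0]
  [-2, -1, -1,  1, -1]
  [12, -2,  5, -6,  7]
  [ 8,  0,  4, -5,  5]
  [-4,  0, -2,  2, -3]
J_3(-1) ⊕ J_2(-1)

The characteristic polynomial is
  det(x·I − A) = x^5 + 5*x^4 + 10*x^3 + 10*x^2 + 5*x + 1 = (x + 1)^5

Eigenvalues and multiplicities (the geometric multiplicity of λ is n − rank(A − λI), which equals the number of Jordan blocks for λ):
  λ = -1: algebraic multiplicity = 5, geometric multiplicity = 2

Determining the block sizes for each eigenvalue:
  λ = -1: with am = 5 and gm = 2, the partition is not yet determined (e.g. several partitions of 5 into 2 parts exist). Let N = A − (-1)·I. Computing rank(N^1) = 3, rank(N^2) = 1, rank(N^3) = 0; the number of blocks of size ≥ j is rank(N^{j−1}) − rank(N^j), giving [2, 2, 1]. So we have 1 block(s) of size 3, 1 block(s) of size 2 → block sizes [3, 2]

Assembling the blocks gives a Jordan form
J =
  [-1,  1,  0,  0,  0]
  [ 0, -1,  1,  0,  0]
  [ 0,  0, -1,  0,  0]
  [ 0,  0,  0, -1,  1]
  [ 0,  0,  0,  0, -1]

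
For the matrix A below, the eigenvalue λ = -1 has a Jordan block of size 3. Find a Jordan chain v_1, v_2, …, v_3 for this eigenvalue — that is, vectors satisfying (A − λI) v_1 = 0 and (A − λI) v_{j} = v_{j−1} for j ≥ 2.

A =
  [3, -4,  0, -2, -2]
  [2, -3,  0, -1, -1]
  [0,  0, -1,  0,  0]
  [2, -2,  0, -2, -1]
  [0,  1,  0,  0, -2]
A Jordan chain for λ = -1 of length 3:
v_1 = (4, 2, 0, 2, 2)ᵀ
v_2 = (4, 2, 0, 2, 0)ᵀ
v_3 = (1, 0, 0, 0, 0)ᵀ

Let N = A − (-1)·I. We want v_3 with N^3 v_3 = 0 but N^2 v_3 ≠ 0; then v_{j-1} := N · v_j for j = 3, …, 2.

Pick v_3 = (1, 0, 0, 0, 0)ᵀ.
Then v_2 = N · v_3 = (4, 2, 0, 2, 0)ᵀ.
Then v_1 = N · v_2 = (4, 2, 0, 2, 2)ᵀ.

Sanity check: (A − (-1)·I) v_1 = (0, 0, 0, 0, 0)ᵀ = 0. ✓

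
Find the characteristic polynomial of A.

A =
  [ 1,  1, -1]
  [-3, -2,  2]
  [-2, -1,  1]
x^3

Expanding det(x·I − A) (e.g. by cofactor expansion or by noting that A is similar to its Jordan form J, which has the same characteristic polynomial as A) gives
  χ_A(x) = x^3
which factors as x^3. The eigenvalues (with algebraic multiplicities) are λ = 0 with multiplicity 3.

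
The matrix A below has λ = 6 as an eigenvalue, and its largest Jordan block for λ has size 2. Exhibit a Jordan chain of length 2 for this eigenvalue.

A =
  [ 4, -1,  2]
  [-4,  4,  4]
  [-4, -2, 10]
A Jordan chain for λ = 6 of length 2:
v_1 = (-2, -4, -4)ᵀ
v_2 = (1, 0, 0)ᵀ

Let N = A − (6)·I. We want v_2 with N^2 v_2 = 0 but N^1 v_2 ≠ 0; then v_{j-1} := N · v_j for j = 2, …, 2.

Pick v_2 = (1, 0, 0)ᵀ.
Then v_1 = N · v_2 = (-2, -4, -4)ᵀ.

Sanity check: (A − (6)·I) v_1 = (0, 0, 0)ᵀ = 0. ✓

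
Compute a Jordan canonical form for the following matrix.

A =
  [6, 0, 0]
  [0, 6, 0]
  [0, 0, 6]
J_1(6) ⊕ J_1(6) ⊕ J_1(6)

The characteristic polynomial is
  det(x·I − A) = x^3 - 18*x^2 + 108*x - 216 = (x - 6)^3

Eigenvalues and multiplicities (the geometric multiplicity of λ is n − rank(A − λI), which equals the number of Jordan blocks for λ):
  λ = 6: algebraic multiplicity = 3, geometric multiplicity = 3

Determining the block sizes for each eigenvalue:
  λ = 6: gm = am = 3, so every block has size 1 → block sizes [1, 1, 1]

Assembling the blocks gives a Jordan form
J =
  [6, 0, 0]
  [0, 6, 0]
  [0, 0, 6]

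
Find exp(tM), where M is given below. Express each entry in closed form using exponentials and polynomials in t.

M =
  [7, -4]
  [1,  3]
e^{tM} =
  [2*t*exp(5*t) + exp(5*t), -4*t*exp(5*t)]
  [t*exp(5*t), -2*t*exp(5*t) + exp(5*t)]

Strategy: write M = P · J · P⁻¹ where J is a Jordan canonical form, so e^{tM} = P · e^{tJ} · P⁻¹, and e^{tJ} can be computed block-by-block.

M has Jordan form
J =
  [5, 1]
  [0, 5]
(up to reordering of blocks).

Per-block formulas:
  For a 2×2 Jordan block J_2(5): exp(t · J_2(5)) = e^(5t)·(I + t·N), where N is the 2×2 nilpotent shift.

After assembling e^{tJ} and conjugating by P, we get:

e^{tM} =
  [2*t*exp(5*t) + exp(5*t), -4*t*exp(5*t)]
  [t*exp(5*t), -2*t*exp(5*t) + exp(5*t)]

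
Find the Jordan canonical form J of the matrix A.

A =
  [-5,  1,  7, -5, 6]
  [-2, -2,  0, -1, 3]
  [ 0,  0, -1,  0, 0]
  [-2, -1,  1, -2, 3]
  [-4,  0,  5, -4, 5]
J_3(-1) ⊕ J_2(-1)

The characteristic polynomial is
  det(x·I − A) = x^5 + 5*x^4 + 10*x^3 + 10*x^2 + 5*x + 1 = (x + 1)^5

Eigenvalues and multiplicities (the geometric multiplicity of λ is n − rank(A − λI), which equals the number of Jordan blocks for λ):
  λ = -1: algebraic multiplicity = 5, geometric multiplicity = 2

Determining the block sizes for each eigenvalue:
  λ = -1: with am = 5 and gm = 2, the partition is not yet determined (e.g. several partitions of 5 into 2 parts exist). Let N = A − (-1)·I. Computing rank(N^1) = 3, rank(N^2) = 1, rank(N^3) = 0; the number of blocks of size ≥ j is rank(N^{j−1}) − rank(N^j), giving [2, 2, 1]. So we have 1 block(s) of size 3, 1 block(s) of size 2 → block sizes [3, 2]

Assembling the blocks gives a Jordan form
J =
  [-1,  1,  0,  0,  0]
  [ 0, -1,  1,  0,  0]
  [ 0,  0, -1,  0,  0]
  [ 0,  0,  0, -1,  1]
  [ 0,  0,  0,  0, -1]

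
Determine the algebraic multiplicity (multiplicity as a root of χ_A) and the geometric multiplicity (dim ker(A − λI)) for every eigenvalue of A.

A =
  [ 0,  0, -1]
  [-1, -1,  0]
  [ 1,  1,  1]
λ = 0: alg = 3, geom = 1

Step 1 — factor the characteristic polynomial to read off the algebraic multiplicities:
  χ_A(x) = x^3

Step 2 — compute geometric multiplicities via the rank-nullity identity g(λ) = n − rank(A − λI):
  rank(A − (0)·I) = 2, so dim ker(A − (0)·I) = n − 2 = 1

Summary:
  λ = 0: algebraic multiplicity = 3, geometric multiplicity = 1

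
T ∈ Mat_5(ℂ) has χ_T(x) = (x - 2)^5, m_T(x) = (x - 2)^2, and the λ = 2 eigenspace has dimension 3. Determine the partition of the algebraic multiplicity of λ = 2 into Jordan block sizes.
Block sizes for λ = 2: [2, 2, 1]

Step 1 — from the characteristic polynomial, algebraic multiplicity of λ = 2 is 5. From dim ker(T − (2)·I) = 3, there are exactly 3 Jordan blocks for λ = 2.
Step 2 — from the minimal polynomial, the factor (x − 2)^2 tells us the largest block for λ = 2 has size 2.
Step 3 — with total size 5, 3 blocks, and largest block 2, the block sizes (in nonincreasing order) are [2, 2, 1].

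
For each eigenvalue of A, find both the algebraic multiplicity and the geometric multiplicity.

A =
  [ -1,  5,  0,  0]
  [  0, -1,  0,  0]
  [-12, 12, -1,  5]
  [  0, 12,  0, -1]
λ = -1: alg = 4, geom = 2

Step 1 — factor the characteristic polynomial to read off the algebraic multiplicities:
  χ_A(x) = (x + 1)^4

Step 2 — compute geometric multiplicities via the rank-nullity identity g(λ) = n − rank(A − λI):
  rank(A − (-1)·I) = 2, so dim ker(A − (-1)·I) = n − 2 = 2

Summary:
  λ = -1: algebraic multiplicity = 4, geometric multiplicity = 2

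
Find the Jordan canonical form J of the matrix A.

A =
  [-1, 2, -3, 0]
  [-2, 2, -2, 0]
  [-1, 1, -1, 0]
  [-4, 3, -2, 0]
J_3(0) ⊕ J_1(0)

The characteristic polynomial is
  det(x·I − A) = x^4

Eigenvalues and multiplicities (the geometric multiplicity of λ is n − rank(A − λI), which equals the number of Jordan blocks for λ):
  λ = 0: algebraic multiplicity = 4, geometric multiplicity = 2

Determining the block sizes for each eigenvalue:
  λ = 0: with am = 4 and gm = 2, the partition is not yet determined (e.g. several partitions of 4 into 2 parts exist). Let N = A − (0)·I. Computing rank(N^1) = 2, rank(N^2) = 1, rank(N^3) = 0; the number of blocks of size ≥ j is rank(N^{j−1}) − rank(N^j), giving [2, 1, 1]. So we have 1 block(s) of size 3, 1 block(s) of size 1 → block sizes [3, 1]

Assembling the blocks gives a Jordan form
J =
  [0, 1, 0, 0]
  [0, 0, 1, 0]
  [0, 0, 0, 0]
  [0, 0, 0, 0]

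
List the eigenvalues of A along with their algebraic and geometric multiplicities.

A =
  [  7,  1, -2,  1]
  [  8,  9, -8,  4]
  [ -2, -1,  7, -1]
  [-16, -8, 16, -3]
λ = 5: alg = 4, geom = 3

Step 1 — factor the characteristic polynomial to read off the algebraic multiplicities:
  χ_A(x) = (x - 5)^4

Step 2 — compute geometric multiplicities via the rank-nullity identity g(λ) = n − rank(A − λI):
  rank(A − (5)·I) = 1, so dim ker(A − (5)·I) = n − 1 = 3

Summary:
  λ = 5: algebraic multiplicity = 4, geometric multiplicity = 3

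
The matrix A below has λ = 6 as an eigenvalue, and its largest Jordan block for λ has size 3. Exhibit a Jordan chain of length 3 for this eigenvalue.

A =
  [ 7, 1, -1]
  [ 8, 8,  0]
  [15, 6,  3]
A Jordan chain for λ = 6 of length 3:
v_1 = (-6, 24, 18)ᵀ
v_2 = (1, 8, 15)ᵀ
v_3 = (1, 0, 0)ᵀ

Let N = A − (6)·I. We want v_3 with N^3 v_3 = 0 but N^2 v_3 ≠ 0; then v_{j-1} := N · v_j for j = 3, …, 2.

Pick v_3 = (1, 0, 0)ᵀ.
Then v_2 = N · v_3 = (1, 8, 15)ᵀ.
Then v_1 = N · v_2 = (-6, 24, 18)ᵀ.

Sanity check: (A − (6)·I) v_1 = (0, 0, 0)ᵀ = 0. ✓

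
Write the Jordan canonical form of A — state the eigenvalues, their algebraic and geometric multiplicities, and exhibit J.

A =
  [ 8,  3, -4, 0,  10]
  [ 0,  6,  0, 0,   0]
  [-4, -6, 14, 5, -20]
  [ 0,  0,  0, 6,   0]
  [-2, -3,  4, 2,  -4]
J_2(6) ⊕ J_2(6) ⊕ J_1(6)

The characteristic polynomial is
  det(x·I − A) = x^5 - 30*x^4 + 360*x^3 - 2160*x^2 + 6480*x - 7776 = (x - 6)^5

Eigenvalues and multiplicities (the geometric multiplicity of λ is n − rank(A − λI), which equals the number of Jordan blocks for λ):
  λ = 6: algebraic multiplicity = 5, geometric multiplicity = 3

Determining the block sizes for each eigenvalue:
  λ = 6: with am = 5 and gm = 3, the partition is not yet determined (e.g. several partitions of 5 into 3 parts exist). Let N = A − (6)·I. Computing rank(N^1) = 2, rank(N^2) = 0; the number of blocks of size ≥ j is rank(N^{j−1}) − rank(N^j), giving [3, 2]. So we have 2 block(s) of size 2, 1 block(s) of size 1 → block sizes [2, 2, 1]

Assembling the blocks gives a Jordan form
J =
  [6, 1, 0, 0, 0]
  [0, 6, 0, 0, 0]
  [0, 0, 6, 1, 0]
  [0, 0, 0, 6, 0]
  [0, 0, 0, 0, 6]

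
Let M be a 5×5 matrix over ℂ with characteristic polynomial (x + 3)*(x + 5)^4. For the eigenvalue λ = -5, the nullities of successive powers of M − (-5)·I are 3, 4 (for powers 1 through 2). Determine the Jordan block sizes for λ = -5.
Block sizes for λ = -5: [2, 1, 1]

From the dimensions of kernels of powers, the number of Jordan blocks of size at least j is d_j − d_{j−1} where d_j = dim ker(N^j) (with d_0 = 0). Computing the differences gives [3, 1].
The number of blocks of size exactly k is (#blocks of size ≥ k) − (#blocks of size ≥ k + 1), so the partition is: 2 block(s) of size 1, 1 block(s) of size 2.
In nonincreasing order the block sizes are [2, 1, 1].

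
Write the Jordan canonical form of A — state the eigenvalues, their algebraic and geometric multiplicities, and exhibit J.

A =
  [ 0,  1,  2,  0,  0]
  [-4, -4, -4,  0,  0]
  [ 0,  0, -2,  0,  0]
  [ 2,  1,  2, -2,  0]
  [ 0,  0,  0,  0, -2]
J_2(-2) ⊕ J_1(-2) ⊕ J_1(-2) ⊕ J_1(-2)

The characteristic polynomial is
  det(x·I − A) = x^5 + 10*x^4 + 40*x^3 + 80*x^2 + 80*x + 32 = (x + 2)^5

Eigenvalues and multiplicities (the geometric multiplicity of λ is n − rank(A − λI), which equals the number of Jordan blocks for λ):
  λ = -2: algebraic multiplicity = 5, geometric multiplicity = 4

Determining the block sizes for each eigenvalue:
  λ = -2: 4 blocks summing to 5 forces exactly one block of size 2 and the rest size 1 → block sizes [2, 1, 1, 1]

Assembling the blocks gives a Jordan form
J =
  [-2,  1,  0,  0,  0]
  [ 0, -2,  0,  0,  0]
  [ 0,  0, -2,  0,  0]
  [ 0,  0,  0, -2,  0]
  [ 0,  0,  0,  0, -2]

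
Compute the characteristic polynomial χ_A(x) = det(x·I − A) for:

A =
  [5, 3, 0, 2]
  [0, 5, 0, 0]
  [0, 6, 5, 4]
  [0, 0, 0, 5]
x^4 - 20*x^3 + 150*x^2 - 500*x + 625

Expanding det(x·I − A) (e.g. by cofactor expansion or by noting that A is similar to its Jordan form J, which has the same characteristic polynomial as A) gives
  χ_A(x) = x^4 - 20*x^3 + 150*x^2 - 500*x + 625
which factors as (x - 5)^4. The eigenvalues (with algebraic multiplicities) are λ = 5 with multiplicity 4.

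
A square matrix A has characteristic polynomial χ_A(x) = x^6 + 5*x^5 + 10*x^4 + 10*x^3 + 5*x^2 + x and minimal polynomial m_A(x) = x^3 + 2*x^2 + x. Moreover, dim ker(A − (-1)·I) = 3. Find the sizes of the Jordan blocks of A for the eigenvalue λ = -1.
Block sizes for λ = -1: [2, 2, 1]

Step 1 — from the characteristic polynomial, algebraic multiplicity of λ = -1 is 5. From dim ker(A − (-1)·I) = 3, there are exactly 3 Jordan blocks for λ = -1.
Step 2 — from the minimal polynomial, the factor (x + 1)^2 tells us the largest block for λ = -1 has size 2.
Step 3 — with total size 5, 3 blocks, and largest block 2, the block sizes (in nonincreasing order) are [2, 2, 1].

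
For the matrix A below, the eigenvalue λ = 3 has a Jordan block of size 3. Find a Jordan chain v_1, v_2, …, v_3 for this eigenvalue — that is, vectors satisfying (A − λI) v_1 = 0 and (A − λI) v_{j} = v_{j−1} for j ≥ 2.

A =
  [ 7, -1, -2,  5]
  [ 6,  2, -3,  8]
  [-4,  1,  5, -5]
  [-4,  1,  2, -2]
A Jordan chain for λ = 3 of length 3:
v_1 = (-2, -2, 2, 2)ᵀ
v_2 = (4, 6, -4, -4)ᵀ
v_3 = (1, 0, 0, 0)ᵀ

Let N = A − (3)·I. We want v_3 with N^3 v_3 = 0 but N^2 v_3 ≠ 0; then v_{j-1} := N · v_j for j = 3, …, 2.

Pick v_3 = (1, 0, 0, 0)ᵀ.
Then v_2 = N · v_3 = (4, 6, -4, -4)ᵀ.
Then v_1 = N · v_2 = (-2, -2, 2, 2)ᵀ.

Sanity check: (A − (3)·I) v_1 = (0, 0, 0, 0)ᵀ = 0. ✓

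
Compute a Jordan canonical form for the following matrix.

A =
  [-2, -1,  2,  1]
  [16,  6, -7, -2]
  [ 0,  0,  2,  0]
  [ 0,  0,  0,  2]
J_3(2) ⊕ J_1(2)

The characteristic polynomial is
  det(x·I − A) = x^4 - 8*x^3 + 24*x^2 - 32*x + 16 = (x - 2)^4

Eigenvalues and multiplicities (the geometric multiplicity of λ is n − rank(A − λI), which equals the number of Jordan blocks for λ):
  λ = 2: algebraic multiplicity = 4, geometric multiplicity = 2

Determining the block sizes for each eigenvalue:
  λ = 2: with am = 4 and gm = 2, the partition is not yet determined (e.g. several partitions of 4 into 2 parts exist). Let N = A − (2)·I. Computing rank(N^1) = 2, rank(N^2) = 1, rank(N^3) = 0; the number of blocks of size ≥ j is rank(N^{j−1}) − rank(N^j), giving [2, 1, 1]. So we have 1 block(s) of size 3, 1 block(s) of size 1 → block sizes [3, 1]

Assembling the blocks gives a Jordan form
J =
  [2, 1, 0, 0]
  [0, 2, 1, 0]
  [0, 0, 2, 0]
  [0, 0, 0, 2]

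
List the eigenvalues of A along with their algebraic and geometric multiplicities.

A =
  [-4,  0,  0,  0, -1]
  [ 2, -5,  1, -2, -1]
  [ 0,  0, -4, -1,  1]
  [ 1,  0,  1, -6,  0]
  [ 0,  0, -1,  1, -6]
λ = -5: alg = 5, geom = 2

Step 1 — factor the characteristic polynomial to read off the algebraic multiplicities:
  χ_A(x) = (x + 5)^5

Step 2 — compute geometric multiplicities via the rank-nullity identity g(λ) = n − rank(A − λI):
  rank(A − (-5)·I) = 3, so dim ker(A − (-5)·I) = n − 3 = 2

Summary:
  λ = -5: algebraic multiplicity = 5, geometric multiplicity = 2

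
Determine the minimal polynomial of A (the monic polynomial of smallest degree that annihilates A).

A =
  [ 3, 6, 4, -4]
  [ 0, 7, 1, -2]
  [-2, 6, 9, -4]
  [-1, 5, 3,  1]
x^3 - 15*x^2 + 75*x - 125

The characteristic polynomial is χ_A(x) = (x - 5)^4, so the eigenvalues are known. The minimal polynomial is
  m_A(x) = Π_λ (x − λ)^{k_λ}
where k_λ is the size of the *largest* Jordan block for λ (equivalently, the smallest k with (A − λI)^k v = 0 for every generalised eigenvector v of λ).

  λ = 5: largest Jordan block has size 3, contributing (x − 5)^3

So m_A(x) = (x - 5)^3 = x^3 - 15*x^2 + 75*x - 125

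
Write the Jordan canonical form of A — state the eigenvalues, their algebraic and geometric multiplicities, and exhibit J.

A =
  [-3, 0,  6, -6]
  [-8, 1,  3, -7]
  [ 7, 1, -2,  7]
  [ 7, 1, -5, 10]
J_1(-3) ⊕ J_3(3)

The characteristic polynomial is
  det(x·I − A) = x^4 - 6*x^3 + 54*x - 81 = (x - 3)^3*(x + 3)

Eigenvalues and multiplicities (the geometric multiplicity of λ is n − rank(A − λI), which equals the number of Jordan blocks for λ):
  λ = -3: algebraic multiplicity = 1, geometric multiplicity = 1
  λ = 3: algebraic multiplicity = 3, geometric multiplicity = 1

Determining the block sizes for each eigenvalue:
  λ = -3: one block (gm = 1), so the single block has size am = 1 → block sizes [1]
  λ = 3: one block (gm = 1), so the single block has size am = 3 → block sizes [3]

Assembling the blocks gives a Jordan form
J =
  [-3, 0, 0, 0]
  [ 0, 3, 1, 0]
  [ 0, 0, 3, 1]
  [ 0, 0, 0, 3]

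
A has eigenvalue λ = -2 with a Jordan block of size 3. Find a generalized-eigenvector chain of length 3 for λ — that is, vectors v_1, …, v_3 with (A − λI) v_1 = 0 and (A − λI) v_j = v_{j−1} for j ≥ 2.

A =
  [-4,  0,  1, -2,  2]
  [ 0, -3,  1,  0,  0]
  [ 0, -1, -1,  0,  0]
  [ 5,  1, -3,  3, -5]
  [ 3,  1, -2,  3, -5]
A Jordan chain for λ = -2 of length 3:
v_1 = (-1, 0, 0, 2, 1)ᵀ
v_2 = (0, -1, -1, 1, 1)ᵀ
v_3 = (0, 1, 0, 0, 0)ᵀ

Let N = A − (-2)·I. We want v_3 with N^3 v_3 = 0 but N^2 v_3 ≠ 0; then v_{j-1} := N · v_j for j = 3, …, 2.

Pick v_3 = (0, 1, 0, 0, 0)ᵀ.
Then v_2 = N · v_3 = (0, -1, -1, 1, 1)ᵀ.
Then v_1 = N · v_2 = (-1, 0, 0, 2, 1)ᵀ.

Sanity check: (A − (-2)·I) v_1 = (0, 0, 0, 0, 0)ᵀ = 0. ✓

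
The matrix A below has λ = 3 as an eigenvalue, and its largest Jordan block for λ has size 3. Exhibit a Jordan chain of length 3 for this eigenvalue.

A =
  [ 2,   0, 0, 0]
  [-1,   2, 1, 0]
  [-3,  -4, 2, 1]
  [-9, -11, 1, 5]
A Jordan chain for λ = 3 of length 3:
v_1 = (0, -3, -3, -15)ᵀ
v_2 = (0, -1, -4, -11)ᵀ
v_3 = (0, 1, 0, 0)ᵀ

Let N = A − (3)·I. We want v_3 with N^3 v_3 = 0 but N^2 v_3 ≠ 0; then v_{j-1} := N · v_j for j = 3, …, 2.

Pick v_3 = (0, 1, 0, 0)ᵀ.
Then v_2 = N · v_3 = (0, -1, -4, -11)ᵀ.
Then v_1 = N · v_2 = (0, -3, -3, -15)ᵀ.

Sanity check: (A − (3)·I) v_1 = (0, 0, 0, 0)ᵀ = 0. ✓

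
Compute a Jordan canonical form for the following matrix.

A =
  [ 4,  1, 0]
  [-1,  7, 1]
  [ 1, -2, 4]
J_3(5)

The characteristic polynomial is
  det(x·I − A) = x^3 - 15*x^2 + 75*x - 125 = (x - 5)^3

Eigenvalues and multiplicities (the geometric multiplicity of λ is n − rank(A − λI), which equals the number of Jordan blocks for λ):
  λ = 5: algebraic multiplicity = 3, geometric multiplicity = 1

Determining the block sizes for each eigenvalue:
  λ = 5: one block (gm = 1), so the single block has size am = 3 → block sizes [3]

Assembling the blocks gives a Jordan form
J =
  [5, 1, 0]
  [0, 5, 1]
  [0, 0, 5]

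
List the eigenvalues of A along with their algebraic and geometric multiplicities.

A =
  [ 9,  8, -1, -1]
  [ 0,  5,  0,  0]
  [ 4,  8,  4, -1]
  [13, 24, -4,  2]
λ = 5: alg = 4, geom = 2

Step 1 — factor the characteristic polynomial to read off the algebraic multiplicities:
  χ_A(x) = (x - 5)^4

Step 2 — compute geometric multiplicities via the rank-nullity identity g(λ) = n − rank(A − λI):
  rank(A − (5)·I) = 2, so dim ker(A − (5)·I) = n − 2 = 2

Summary:
  λ = 5: algebraic multiplicity = 4, geometric multiplicity = 2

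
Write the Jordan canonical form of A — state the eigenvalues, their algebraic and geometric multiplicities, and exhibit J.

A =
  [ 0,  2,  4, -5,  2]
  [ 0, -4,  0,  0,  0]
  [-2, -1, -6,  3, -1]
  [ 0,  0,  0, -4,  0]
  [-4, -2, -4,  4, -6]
J_2(-4) ⊕ J_2(-4) ⊕ J_1(-4)

The characteristic polynomial is
  det(x·I − A) = x^5 + 20*x^4 + 160*x^3 + 640*x^2 + 1280*x + 1024 = (x + 4)^5

Eigenvalues and multiplicities (the geometric multiplicity of λ is n − rank(A − λI), which equals the number of Jordan blocks for λ):
  λ = -4: algebraic multiplicity = 5, geometric multiplicity = 3

Determining the block sizes for each eigenvalue:
  λ = -4: with am = 5 and gm = 3, the partition is not yet determined (e.g. several partitions of 5 into 3 parts exist). Let N = A − (-4)·I. Computing rank(N^1) = 2, rank(N^2) = 0; the number of blocks of size ≥ j is rank(N^{j−1}) − rank(N^j), giving [3, 2]. So we have 2 block(s) of size 2, 1 block(s) of size 1 → block sizes [2, 2, 1]

Assembling the blocks gives a Jordan form
J =
  [-4,  1,  0,  0,  0]
  [ 0, -4,  0,  0,  0]
  [ 0,  0, -4,  1,  0]
  [ 0,  0,  0, -4,  0]
  [ 0,  0,  0,  0, -4]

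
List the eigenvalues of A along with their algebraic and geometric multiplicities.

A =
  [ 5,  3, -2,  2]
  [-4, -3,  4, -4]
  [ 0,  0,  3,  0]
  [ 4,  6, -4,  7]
λ = 3: alg = 4, geom = 3

Step 1 — factor the characteristic polynomial to read off the algebraic multiplicities:
  χ_A(x) = (x - 3)^4

Step 2 — compute geometric multiplicities via the rank-nullity identity g(λ) = n − rank(A − λI):
  rank(A − (3)·I) = 1, so dim ker(A − (3)·I) = n − 1 = 3

Summary:
  λ = 3: algebraic multiplicity = 4, geometric multiplicity = 3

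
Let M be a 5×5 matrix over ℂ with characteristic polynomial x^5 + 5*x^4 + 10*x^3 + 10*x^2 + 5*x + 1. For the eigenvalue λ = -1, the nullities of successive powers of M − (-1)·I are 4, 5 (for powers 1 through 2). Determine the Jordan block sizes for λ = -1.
Block sizes for λ = -1: [2, 1, 1, 1]

From the dimensions of kernels of powers, the number of Jordan blocks of size at least j is d_j − d_{j−1} where d_j = dim ker(N^j) (with d_0 = 0). Computing the differences gives [4, 1].
The number of blocks of size exactly k is (#blocks of size ≥ k) − (#blocks of size ≥ k + 1), so the partition is: 3 block(s) of size 1, 1 block(s) of size 2.
In nonincreasing order the block sizes are [2, 1, 1, 1].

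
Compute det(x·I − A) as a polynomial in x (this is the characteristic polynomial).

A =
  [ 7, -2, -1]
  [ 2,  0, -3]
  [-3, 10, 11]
x^3 - 18*x^2 + 108*x - 216

Expanding det(x·I − A) (e.g. by cofactor expansion or by noting that A is similar to its Jordan form J, which has the same characteristic polynomial as A) gives
  χ_A(x) = x^3 - 18*x^2 + 108*x - 216
which factors as (x - 6)^3. The eigenvalues (with algebraic multiplicities) are λ = 6 with multiplicity 3.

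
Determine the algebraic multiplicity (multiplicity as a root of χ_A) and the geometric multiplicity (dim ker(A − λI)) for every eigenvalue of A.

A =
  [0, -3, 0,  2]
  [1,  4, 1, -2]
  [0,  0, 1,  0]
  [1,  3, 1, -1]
λ = 1: alg = 4, geom = 2

Step 1 — factor the characteristic polynomial to read off the algebraic multiplicities:
  χ_A(x) = (x - 1)^4

Step 2 — compute geometric multiplicities via the rank-nullity identity g(λ) = n − rank(A − λI):
  rank(A − (1)·I) = 2, so dim ker(A − (1)·I) = n − 2 = 2

Summary:
  λ = 1: algebraic multiplicity = 4, geometric multiplicity = 2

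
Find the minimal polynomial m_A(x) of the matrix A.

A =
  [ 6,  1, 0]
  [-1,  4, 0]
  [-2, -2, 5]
x^2 - 10*x + 25

The characteristic polynomial is χ_A(x) = (x - 5)^3, so the eigenvalues are known. The minimal polynomial is
  m_A(x) = Π_λ (x − λ)^{k_λ}
where k_λ is the size of the *largest* Jordan block for λ (equivalently, the smallest k with (A − λI)^k v = 0 for every generalised eigenvector v of λ).

  λ = 5: largest Jordan block has size 2, contributing (x − 5)^2

So m_A(x) = (x - 5)^2 = x^2 - 10*x + 25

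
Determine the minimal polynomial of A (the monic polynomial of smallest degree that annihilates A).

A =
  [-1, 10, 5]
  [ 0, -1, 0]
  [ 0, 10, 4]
x^2 - 3*x - 4

The characteristic polynomial is χ_A(x) = (x - 4)*(x + 1)^2, so the eigenvalues are known. The minimal polynomial is
  m_A(x) = Π_λ (x − λ)^{k_λ}
where k_λ is the size of the *largest* Jordan block for λ (equivalently, the smallest k with (A − λI)^k v = 0 for every generalised eigenvector v of λ).

  λ = -1: largest Jordan block has size 1, contributing (x + 1)
  λ = 4: largest Jordan block has size 1, contributing (x − 4)

So m_A(x) = (x - 4)*(x + 1) = x^2 - 3*x - 4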